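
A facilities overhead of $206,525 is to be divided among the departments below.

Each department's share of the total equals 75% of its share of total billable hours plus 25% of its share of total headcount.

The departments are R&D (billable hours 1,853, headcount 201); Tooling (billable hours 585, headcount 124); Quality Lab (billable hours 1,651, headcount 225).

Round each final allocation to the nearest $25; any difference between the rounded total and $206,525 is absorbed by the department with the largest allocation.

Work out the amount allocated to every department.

R&D: $89,050 · Tooling: $33,800 · Quality Lab: $83,675

Billable hours total 4,089; headcount total 550.
Composite weights (75% billable hours + 25% headcount): R&D 0.4312; Tooling 0.1637; Quality Lab 0.4051.
Proportional shares: R&D 89,061.62; Tooling 33,800.65; Quality Lab 83,662.74.
At nearest $25: R&D $89,050; Tooling $33,800; Quality Lab $83,675. Sum = $206,525.
Rounded total matches; no reconciliation needed.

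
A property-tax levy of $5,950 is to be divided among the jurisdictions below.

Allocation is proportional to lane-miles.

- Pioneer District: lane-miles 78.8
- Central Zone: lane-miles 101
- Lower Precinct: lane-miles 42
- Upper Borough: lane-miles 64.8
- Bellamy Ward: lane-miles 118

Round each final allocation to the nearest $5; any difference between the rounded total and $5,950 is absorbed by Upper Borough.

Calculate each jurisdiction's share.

Pioneer District: $1,160 | Central Zone: $1,485 | Lower Precinct: $620 | Upper Borough: $950 | Bellamy Ward: $1,735

Lane-miles total: 404.6.
Unrounded shares: Pioneer District 78.8/404.6 × $5,950 = 1,158.82; Central Zone 101/404.6 × $5,950 = 1,485.29; Lower Precinct 42/404.6 × $5,950 = 617.65; Upper Borough 64.8/404.6 × $5,950 = 952.94; Bellamy Ward 118/404.6 × $5,950 = 1,735.29.
Rounded to nearest $5: Pioneer District $1,160; Central Zone $1,485; Lower Precinct $620; Upper Borough $955; Bellamy Ward $1,735. Sum = $5,955.
Difference $5,950 − $5,955 = −$5 applied to Upper Borough: Upper Borough becomes $950.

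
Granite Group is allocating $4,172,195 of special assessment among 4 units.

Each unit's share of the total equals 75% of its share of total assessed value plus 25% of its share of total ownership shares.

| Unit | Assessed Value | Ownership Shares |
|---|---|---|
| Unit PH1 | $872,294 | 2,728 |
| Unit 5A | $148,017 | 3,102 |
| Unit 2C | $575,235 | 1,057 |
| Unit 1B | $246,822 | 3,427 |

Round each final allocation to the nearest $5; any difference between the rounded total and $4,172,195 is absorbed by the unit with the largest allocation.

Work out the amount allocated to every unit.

Totals — assessed value 1,842,368, ownership shares 10,314.
Combined weights (75% assessed value + 25% ownership shares): Unit PH1 0.4212; Unit 5A 0.1354; Unit 2C 0.2598; Unit 1B 0.1835.
Unrounded shares: Unit PH1 1,757,417.57; Unit 5A 565,101.01; Unit 2C 1,083,894.28; Unit 1B 765,782.15.
Rounded to nearest $5: Unit PH1 $1,757,420; Unit 5A $565,100; Unit 2C $1,083,895; Unit 1B $765,780. Sum = $4,172,195.
Rounded total matches; no reconciliation needed.

Unit PH1: $1,757,420; Unit 5A: $565,100; Unit 2C: $1,083,895; Unit 1B: $765,780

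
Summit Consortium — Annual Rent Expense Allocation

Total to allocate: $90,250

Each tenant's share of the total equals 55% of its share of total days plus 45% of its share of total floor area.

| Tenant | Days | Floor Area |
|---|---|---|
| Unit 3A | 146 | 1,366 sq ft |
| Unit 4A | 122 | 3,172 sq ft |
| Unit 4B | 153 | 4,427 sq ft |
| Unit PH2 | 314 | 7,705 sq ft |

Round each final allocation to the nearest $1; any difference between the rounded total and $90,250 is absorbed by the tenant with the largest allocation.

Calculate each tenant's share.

Days total 735; floor area total 16,670.
Combined weights (55% days + 45% floor area): Unit 3A 0.1461; Unit 4A 0.1769; Unit 4B 0.2340; Unit PH2 0.4430.
Raw shares: Unit 3A 13,187.90; Unit 4A 15,966.98; Unit 4B 21,118.04; Unit PH2 39,977.08.
Rounded to nearest $1: Unit 3A $13,188; Unit 4A $15,967; Unit 4B $21,118; Unit PH2 $39,977. Sum = $90,250.
No rounding difference to absorb.

Unit 3A: $13,188 | Unit 4A: $15,967 | Unit 4B: $21,118 | Unit PH2: $39,977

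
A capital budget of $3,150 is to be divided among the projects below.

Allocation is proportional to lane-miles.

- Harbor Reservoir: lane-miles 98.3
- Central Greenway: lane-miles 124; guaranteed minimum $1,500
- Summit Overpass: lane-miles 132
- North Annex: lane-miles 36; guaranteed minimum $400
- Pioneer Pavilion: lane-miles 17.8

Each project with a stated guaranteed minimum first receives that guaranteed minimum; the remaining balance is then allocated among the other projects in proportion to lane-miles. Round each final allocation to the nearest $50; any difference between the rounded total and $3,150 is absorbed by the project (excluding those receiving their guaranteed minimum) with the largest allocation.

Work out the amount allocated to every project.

Harbor Reservoir: $500; Central Greenway: $1,500; Summit Overpass: $650; North Annex: $400; Pioneer Pavilion: $100

Fund the minimums — Central Greenway $1,500; North Annex $400. Remaining pool $1,250.
Remaining pool split over remaining lane-miles 248.1: Harbor Reservoir 495.26 → $500; Summit Overpass 665.05 → $650; Pioneer Pavilion 89.68 → $100.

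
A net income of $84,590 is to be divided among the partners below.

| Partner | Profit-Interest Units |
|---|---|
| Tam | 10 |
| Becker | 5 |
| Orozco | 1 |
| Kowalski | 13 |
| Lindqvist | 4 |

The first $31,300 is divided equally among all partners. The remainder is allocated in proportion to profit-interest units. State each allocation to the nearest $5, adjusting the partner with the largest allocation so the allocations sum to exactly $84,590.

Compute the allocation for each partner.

$31,300 shared equally gives $6,260 per partner.
Remainder $53,290 by profit-interest units (total 33): Tam 16,148.48 → $16,150; Becker 8,074.24 → $8,075; Orozco 1,614.85 → $1,615; Kowalski 20,993.03 → $20,995; Lindqvist 6,459.39 → $6,460.
Rounding difference −$5 on remainder applied to Kowalski.
Totals: Tam $6,260 + $16,150 = $22,410; Becker $6,260 + $8,075 = $14,335; Orozco $6,260 + $1,615 = $7,875; Kowalski $6,260 + $20,990 = $27,250; Lindqvist $6,260 + $6,460 = $12,720.

Tam: $22,410 · Becker: $14,335 · Orozco: $7,875 · Kowalski: $27,250 · Lindqvist: $12,720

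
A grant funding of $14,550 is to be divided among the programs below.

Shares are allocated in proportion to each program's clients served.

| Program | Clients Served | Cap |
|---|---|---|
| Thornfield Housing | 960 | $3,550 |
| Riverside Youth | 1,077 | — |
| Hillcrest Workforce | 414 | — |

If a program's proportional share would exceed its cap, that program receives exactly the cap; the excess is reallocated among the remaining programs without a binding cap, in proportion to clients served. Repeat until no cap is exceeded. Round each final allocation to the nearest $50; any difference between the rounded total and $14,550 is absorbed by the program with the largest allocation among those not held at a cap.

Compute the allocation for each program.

Thornfield Housing: $3,550 · Riverside Youth: $7,950 · Hillcrest Workforce: $3,050

Total clients served = 2,451.
Proportional shares (ignoring caps): Thornfield Housing 5,698.90; Riverside Youth 6,393.45; Hillcrest Workforce 2,457.65.
Capped: Thornfield Housing ($3,550); balance $11,000 reallocated over remaining clients served 1,491.
Shares after redistribution: Riverside Youth 7,945.67 → $7,950; Hillcrest Workforce 3,054.33 → $3,050.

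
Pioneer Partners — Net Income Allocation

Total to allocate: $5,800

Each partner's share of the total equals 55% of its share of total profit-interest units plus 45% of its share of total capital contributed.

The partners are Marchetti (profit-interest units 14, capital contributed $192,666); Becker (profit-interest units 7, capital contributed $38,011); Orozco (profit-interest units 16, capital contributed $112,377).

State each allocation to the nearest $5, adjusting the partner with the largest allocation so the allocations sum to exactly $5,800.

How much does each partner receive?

Profit-interest units total 37; capital contributed total 343,054.
Combined weights (55% profit-interest units + 45% capital contributed): Marchetti 0.4608; Becker 0.1539; Orozco 0.3852.
Unrounded shares: Marchetti 2,672.86; Becker 892.71; Orozco 2,234.44.
At nearest $5: Marchetti $2,675; Becker $895; Orozco $2,235. Sum = $5,805.
Difference $5,800 − $5,805 = −$5 applied to largest allocation (Marchetti): Marchetti becomes $2,670.

Marchetti: $2,670 | Becker: $895 | Orozco: $2,235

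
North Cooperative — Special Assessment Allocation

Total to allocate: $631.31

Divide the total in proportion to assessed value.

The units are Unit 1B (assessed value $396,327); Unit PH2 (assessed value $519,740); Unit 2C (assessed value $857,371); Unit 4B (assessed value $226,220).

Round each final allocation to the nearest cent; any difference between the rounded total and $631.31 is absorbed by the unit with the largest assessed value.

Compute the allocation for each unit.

Unit 1B: $125.12 | Unit PH2: $164.09 | Unit 2C: $270.68 | Unit 4B: $71.42

Combined assessed value = 396,327 + 519,740 + 857,371 + 226,220 = 1,999,658.
Unrounded shares: Unit 1B 125.1240; Unit PH2 164.0866; Unit 2C 270.6797; Unit 4B 71.4197.
After rounding (cent): Unit 1B $125.12; Unit PH2 $164.09; Unit 2C $270.68; Unit 4B $71.42. Sum = $631.31.
Sum already equals the total — no adjustment.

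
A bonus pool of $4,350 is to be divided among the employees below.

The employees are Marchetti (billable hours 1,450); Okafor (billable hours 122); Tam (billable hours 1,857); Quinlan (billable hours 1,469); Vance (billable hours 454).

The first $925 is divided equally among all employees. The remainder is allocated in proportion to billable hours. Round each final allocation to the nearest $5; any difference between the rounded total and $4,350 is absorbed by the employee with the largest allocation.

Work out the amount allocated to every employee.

First tranche $925 split equally: $185 each.
Remainder $3,425 by billable hours (total 5,352): Marchetti 927.92 → $930; Okafor 78.07 → $80; Tam 1,188.38 → $1,190; Quinlan 940.08 → $940; Vance 290.54 → $290.
Rounding difference −$5 on remainder applied to Tam.
Totals: Marchetti $185 + $930 = $1,115; Okafor $185 + $80 = $265; Tam $185 + $1,185 = $1,370; Quinlan $185 + $940 = $1,125; Vance $185 + $290 = $475.

Marchetti: $1,115 · Okafor: $265 · Tam: $1,370 · Quinlan: $1,125 · Vance: $475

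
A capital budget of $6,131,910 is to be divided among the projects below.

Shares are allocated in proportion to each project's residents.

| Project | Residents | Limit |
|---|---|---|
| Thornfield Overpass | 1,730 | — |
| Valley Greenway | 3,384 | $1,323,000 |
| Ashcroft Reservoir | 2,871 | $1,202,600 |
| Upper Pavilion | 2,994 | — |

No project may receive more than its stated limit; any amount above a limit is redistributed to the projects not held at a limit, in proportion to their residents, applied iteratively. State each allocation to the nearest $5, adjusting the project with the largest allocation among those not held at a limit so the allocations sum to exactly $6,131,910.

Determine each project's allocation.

Thornfield Overpass: $1,320,685 · Valley Greenway: $1,323,000 · Ashcroft Reservoir: $1,202,600 · Upper Pavilion: $2,285,625

Total residents = 10,979.
Pro-rata shares before constraints: Thornfield Overpass 966,226.82; Valley Greenway 1,890,006.69; Ashcroft Reservoir 1,603,489.72; Upper Pavilion 1,672,186.77.
Cap binds for Valley Greenway ($1,323,000), Ashcroft Reservoir ($1,202,600); residual $3,606,310 reallocated over remaining residents 4,724.
Remaining shares: Thornfield Overpass 1,320,685.08 → $1,320,685; Upper Pavilion 2,285,624.92 → $2,285,625.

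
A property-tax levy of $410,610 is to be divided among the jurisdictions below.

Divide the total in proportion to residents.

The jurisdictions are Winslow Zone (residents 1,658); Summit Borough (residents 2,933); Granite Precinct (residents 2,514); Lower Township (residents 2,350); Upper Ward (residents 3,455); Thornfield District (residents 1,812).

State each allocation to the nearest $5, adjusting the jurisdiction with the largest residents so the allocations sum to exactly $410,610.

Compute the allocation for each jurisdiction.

Combined residents = 1,658 + 2,933 + 2,514 + 2,350 + 3,455 + 1,812 = 14,722.
Proportional shares: Winslow Zone 46,243.13; Summit Borough 81,804.04; Granite Precinct 70,117.75; Lower Township 65,543.64; Upper Ward 96,363.10; Thornfield District 50,538.33.
Rounded to nearest $5: Winslow Zone $46,245; Summit Borough $81,805; Granite Precinct $70,120; Lower Township $65,545; Upper Ward $96,365; Thornfield District $50,540. Sum = $410,620.
Difference $410,610 − $410,620 = −$10 applied to largest residents (Upper Ward): Upper Ward becomes $96,355.

Winslow Zone: $46,245 | Summit Borough: $81,805 | Granite Precinct: $70,120 | Lower Township: $65,545 | Upper Ward: $96,355 | Thornfield District: $50,540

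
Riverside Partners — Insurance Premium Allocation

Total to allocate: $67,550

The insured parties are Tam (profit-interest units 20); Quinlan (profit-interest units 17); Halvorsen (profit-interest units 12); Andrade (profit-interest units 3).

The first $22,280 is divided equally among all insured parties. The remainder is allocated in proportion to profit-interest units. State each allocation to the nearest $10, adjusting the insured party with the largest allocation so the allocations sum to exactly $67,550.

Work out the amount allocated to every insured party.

Tam: $22,980 · Quinlan: $20,370 · Halvorsen: $16,020 · Andrade: $8,180

$22,280 shared equally gives $5,570 per insured party.
Remainder $45,270 by profit-interest units (total 52): Tam 17,411.54 → $17,410; Quinlan 14,799.81 → $14,800; Halvorsen 10,446.92 → $10,450; Andrade 2,611.73 → $2,610.
Totals: Tam $5,570 + $17,410 = $22,980; Quinlan $5,570 + $14,800 = $20,370; Halvorsen $5,570 + $10,450 = $16,020; Andrade $5,570 + $2,610 = $8,180.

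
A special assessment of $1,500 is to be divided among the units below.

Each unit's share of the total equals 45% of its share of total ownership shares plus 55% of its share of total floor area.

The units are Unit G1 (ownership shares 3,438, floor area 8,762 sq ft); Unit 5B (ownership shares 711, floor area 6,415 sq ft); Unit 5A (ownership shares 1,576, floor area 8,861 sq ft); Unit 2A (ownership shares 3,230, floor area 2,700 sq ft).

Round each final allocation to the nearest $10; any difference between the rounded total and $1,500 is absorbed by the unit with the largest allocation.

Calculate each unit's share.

Unit G1: $530 | Unit 5B: $250 | Unit 5A: $390 | Unit 2A: $330

Ownership shares total 8,955; floor area total 26,738.
Blended shares (45% ownership shares + 55% floor area): Unit G1 0.3530; Unit 5B 0.1677; Unit 5A 0.2615; Unit 2A 0.2179.
Unrounded shares: Unit G1 529.50; Unit 5B 251.53; Unit 5A 392.20; Unit 2A 326.78.
Rounded to nearest $10: Unit G1 $530; Unit 5B $250; Unit 5A $390; Unit 2A $330. Sum = $1,500.
No rounding difference to absorb.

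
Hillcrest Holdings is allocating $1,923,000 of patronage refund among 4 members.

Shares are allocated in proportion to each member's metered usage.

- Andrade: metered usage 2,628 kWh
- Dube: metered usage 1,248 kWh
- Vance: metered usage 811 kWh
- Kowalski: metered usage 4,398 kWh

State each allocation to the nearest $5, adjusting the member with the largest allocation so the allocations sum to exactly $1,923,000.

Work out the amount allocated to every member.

Andrade: $556,260 · Dube: $264,160 · Vance: $171,660 · Kowalski: $930,920

Metered usage total: 9,085.
Proportional shares: Andrade 2,628/9,085 × $1,923,000 = 556,262.41; Dube 1,248/9,085 × $1,923,000 = 264,161.14; Vance 811/9,085 × $1,923,000 = 171,662.41; Kowalski 4,398/9,085 × $1,923,000 = 930,914.03.
After rounding ($5): Andrade $556,260; Dube $264,160; Vance $171,660; Kowalski $930,915. Sum = $1,922,995.
Difference $1,923,000 − $1,922,995 = +$5 applied to largest allocation (Kowalski): Kowalski becomes $930,920.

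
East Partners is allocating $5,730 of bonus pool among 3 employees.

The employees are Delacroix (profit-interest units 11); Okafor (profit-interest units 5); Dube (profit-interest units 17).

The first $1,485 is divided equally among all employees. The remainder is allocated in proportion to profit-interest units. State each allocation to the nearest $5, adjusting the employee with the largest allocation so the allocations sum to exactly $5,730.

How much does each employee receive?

Delacroix: $1,910 · Okafor: $1,140 · Dube: $2,680

First tranche $1,485 split equally: $495 each.
Remainder $4,245 by profit-interest units (total 33): Delacroix 1,415.00 → $1,415; Okafor 643.18 → $645; Dube 2,186.82 → $2,185.
Totals: Delacroix $495 + $1,415 = $1,910; Okafor $495 + $645 = $1,140; Dube $495 + $2,185 = $2,680.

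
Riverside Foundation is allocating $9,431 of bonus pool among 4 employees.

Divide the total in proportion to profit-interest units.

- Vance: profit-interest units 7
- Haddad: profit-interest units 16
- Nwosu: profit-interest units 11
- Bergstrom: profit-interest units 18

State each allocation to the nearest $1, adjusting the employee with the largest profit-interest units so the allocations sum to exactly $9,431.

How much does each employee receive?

Vance: $1,270 | Haddad: $2,902 | Nwosu: $1,995 | Bergstrom: $3,264

Profit-interest units total: 52.
Pro-rata amounts: Vance 7/52 × $9,431 = 1,269.56; Haddad 16/52 × $9,431 = 2,901.85; Nwosu 11/52 × $9,431 = 1,995.02; Bergstrom 18/52 × $9,431 = 3,264.58.
At nearest $1: Vance $1,270; Haddad $2,902; Nwosu $1,995; Bergstrom $3,265. Sum = $9,432.
Difference $9,431 − $9,432 = −$1 applied to largest profit-interest units (Bergstrom): Bergstrom becomes $3,264.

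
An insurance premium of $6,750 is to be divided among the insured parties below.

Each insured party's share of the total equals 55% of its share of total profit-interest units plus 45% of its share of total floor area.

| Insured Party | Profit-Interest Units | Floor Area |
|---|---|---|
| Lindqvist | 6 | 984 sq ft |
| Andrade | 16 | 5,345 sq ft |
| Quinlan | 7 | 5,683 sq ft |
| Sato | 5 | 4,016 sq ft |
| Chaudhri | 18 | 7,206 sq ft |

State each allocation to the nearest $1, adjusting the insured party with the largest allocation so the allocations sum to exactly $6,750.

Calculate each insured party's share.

Totals — profit-interest units 52, floor area 23,234.
Composite weights (55% profit-interest units + 45% floor area): Lindqvist 0.0825; Andrade 0.2728; Quinlan 0.1841; Sato 0.1307; Chaudhri 0.3300.
Proportional shares: Lindqvist 557.01; Andrade 1,841.09; Quinlan 1,242.73; Sato 882.00; Chaudhri 2,227.17.
At nearest $1: Lindqvist $557; Andrade $1,841; Quinlan $1,243; Sato $882; Chaudhri $2,227. Sum = $6,750.
No rounding difference to absorb.

Lindqvist: $557 · Andrade: $1,841 · Quinlan: $1,243 · Sato: $882 · Chaudhri: $2,227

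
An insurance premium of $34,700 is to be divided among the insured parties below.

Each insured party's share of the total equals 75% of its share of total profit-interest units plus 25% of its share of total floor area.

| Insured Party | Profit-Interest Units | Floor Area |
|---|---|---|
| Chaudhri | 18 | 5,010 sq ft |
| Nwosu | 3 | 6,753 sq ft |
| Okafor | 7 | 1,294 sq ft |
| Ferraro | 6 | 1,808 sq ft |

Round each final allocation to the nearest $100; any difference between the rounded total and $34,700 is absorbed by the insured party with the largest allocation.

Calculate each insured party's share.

Totals — profit-interest units 34, floor area 14,865.
Composite weights (75% profit-interest units + 25% floor area): Chaudhri 0.4813; Nwosu 0.1797; Okafor 0.1762; Ferraro 0.1628.
Raw shares: Chaudhri 16,701.71; Nwosu 6,237.28; Okafor 6,113.25; Ferraro 5,647.77.
After rounding ($100): Chaudhri $16,700; Nwosu $6,200; Okafor $6,100; Ferraro $5,600. Sum = $34,600.
Difference $34,700 − $34,600 = +$100 applied to largest allocation (Chaudhri): Chaudhri becomes $16,800.

Chaudhri: $16,800; Nwosu: $6,200; Okafor: $6,100; Ferraro: $5,600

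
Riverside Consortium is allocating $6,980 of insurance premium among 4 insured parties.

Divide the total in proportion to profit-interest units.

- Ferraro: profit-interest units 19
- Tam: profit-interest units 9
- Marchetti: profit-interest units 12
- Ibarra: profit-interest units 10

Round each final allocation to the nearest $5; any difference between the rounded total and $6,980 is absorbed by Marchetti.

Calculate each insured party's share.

Profit-interest units total: 50.
Raw shares: Ferraro 19/50 × $6,980 = 2,652.40; Tam 9/50 × $6,980 = 1,256.40; Marchetti 12/50 × $6,980 = 1,675.20; Ibarra 10/50 × $6,980 = 1,396.00.
After rounding ($5): Ferraro $2,650; Tam $1,255; Marchetti $1,675; Ibarra $1,395. Sum = $6,975.
Difference $6,980 − $6,975 = +$5 applied to Marchetti: Marchetti becomes $1,680.

Ferraro: $2,650; Tam: $1,255; Marchetti: $1,680; Ibarra: $1,395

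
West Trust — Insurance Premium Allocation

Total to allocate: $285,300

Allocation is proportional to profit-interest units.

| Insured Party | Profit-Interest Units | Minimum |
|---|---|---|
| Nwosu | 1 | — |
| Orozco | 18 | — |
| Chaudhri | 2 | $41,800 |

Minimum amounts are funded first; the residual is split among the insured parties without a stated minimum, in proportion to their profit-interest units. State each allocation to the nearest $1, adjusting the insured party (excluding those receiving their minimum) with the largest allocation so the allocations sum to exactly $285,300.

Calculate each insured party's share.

Minimums first: Chaudhri $41,800. Residual $243,500.
Residual split over remaining profit-interest units 19: Nwosu 12,815.79 → $12,816; Orozco 230,684.21 → $230,684.

Nwosu: $12,816; Orozco: $230,684; Chaudhri: $41,800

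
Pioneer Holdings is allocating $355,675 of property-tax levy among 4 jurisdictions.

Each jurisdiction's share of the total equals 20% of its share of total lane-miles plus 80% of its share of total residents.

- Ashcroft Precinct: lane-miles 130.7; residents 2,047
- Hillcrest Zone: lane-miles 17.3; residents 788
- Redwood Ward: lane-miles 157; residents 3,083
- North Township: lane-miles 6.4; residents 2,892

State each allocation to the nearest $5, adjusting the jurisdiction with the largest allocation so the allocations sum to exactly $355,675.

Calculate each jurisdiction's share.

Ashcroft Precinct: $95,970 · Hillcrest Zone: $29,400 · Redwood Ward: $135,440 · North Township: $94,865

Lane-miles total 311.4; residents total 8,810.
Composite weights (20% lane-miles + 80% residents): Ashcroft Precinct 0.2698; Hillcrest Zone 0.0827; Redwood Ward 0.3808; North Township 0.2667.
Raw shares: Ashcroft Precinct 95,969.35; Hillcrest Zone 29,402.29; Redwood Ward 135,437.32; North Township 94,866.04.
At nearest $5: Ashcroft Precinct $95,970; Hillcrest Zone $29,400; Redwood Ward $135,435; North Township $94,865. Sum = $355,670.
Difference $355,675 − $355,670 = +$5 applied to largest allocation (Redwood Ward): Redwood Ward becomes $135,440.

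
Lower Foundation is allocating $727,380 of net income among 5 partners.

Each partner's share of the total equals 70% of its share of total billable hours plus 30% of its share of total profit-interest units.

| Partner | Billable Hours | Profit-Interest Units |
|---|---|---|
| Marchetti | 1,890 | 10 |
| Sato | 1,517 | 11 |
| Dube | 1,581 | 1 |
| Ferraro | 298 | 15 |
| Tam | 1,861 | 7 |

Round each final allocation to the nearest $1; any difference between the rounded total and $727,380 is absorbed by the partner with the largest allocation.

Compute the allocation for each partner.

Marchetti: $184,242 · Sato: $162,627 · Dube: $117,593 · Ferraro: $95,621 · Tam: $167,297

Billable hours total 7,147; profit-interest units total 44.
Combined weights (70% billable hours + 30% profit-interest units): Marchetti 0.2533; Sato 0.2236; Dube 0.1617; Ferraro 0.1315; Tam 0.2300.
Pro-rata amounts: Marchetti 184,241.32; Sato 162,627.49; Dube 117,592.88; Ferraro 95,621.23; Tam 167,297.08.
After rounding ($1): Marchetti $184,241; Sato $162,627; Dube $117,593; Ferraro $95,621; Tam $167,297. Sum = $727,379.
Difference $727,380 − $727,379 = +$1 applied to largest allocation (Marchetti): Marchetti becomes $184,242.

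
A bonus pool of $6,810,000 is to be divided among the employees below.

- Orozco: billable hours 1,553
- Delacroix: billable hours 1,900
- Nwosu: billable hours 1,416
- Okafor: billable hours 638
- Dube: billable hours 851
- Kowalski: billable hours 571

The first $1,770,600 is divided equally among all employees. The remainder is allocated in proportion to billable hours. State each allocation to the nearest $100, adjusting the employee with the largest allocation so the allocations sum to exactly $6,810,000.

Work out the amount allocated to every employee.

Orozco: $1,424,600; Delacroix: $1,677,000; Nwosu: $1,324,900; Okafor: $759,100; Dube: $914,000; Kowalski: $710,400

$1,770,600 shared equally gives $295,100 per employee.
Remainder $5,039,400 by billable hours (total 6,929): Orozco 1,129,483.07 → $1,129,500; Delacroix 1,381,853.08 → $1,381,900; Nwosu 1,029,844.19 → $1,029,800; Okafor 464,011.72 → $464,000; Dube 618,924.72 → $618,900; Kowalski 415,283.22 → $415,300.
Totals: Orozco $295,100 + $1,129,500 = $1,424,600; Delacroix $295,100 + $1,381,900 = $1,677,000; Nwosu $295,100 + $1,029,800 = $1,324,900; Okafor $295,100 + $464,000 = $759,100; Dube $295,100 + $618,900 = $914,000; Kowalski $295,100 + $415,300 = $710,400.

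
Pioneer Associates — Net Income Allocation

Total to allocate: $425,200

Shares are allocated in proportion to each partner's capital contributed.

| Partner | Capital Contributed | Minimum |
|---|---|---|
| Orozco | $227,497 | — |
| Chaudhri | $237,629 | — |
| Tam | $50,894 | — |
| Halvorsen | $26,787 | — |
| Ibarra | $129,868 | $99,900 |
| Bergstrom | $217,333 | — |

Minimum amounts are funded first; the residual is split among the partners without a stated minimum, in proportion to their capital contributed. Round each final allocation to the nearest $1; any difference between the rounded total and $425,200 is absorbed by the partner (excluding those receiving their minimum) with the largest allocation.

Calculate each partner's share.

Minimums first: Ibarra $99,900. Residual $325,300.
Residual split over remaining capital contributed 760,140: Orozco 97,356.77 → $97,357; Chaudhri 101,692.73 → $101,693; Tam 21,779.96 → $21,780; Halvorsen 11,463.43 → $11,463; Bergstrom 93,007.11 → $93,007.

Orozco: $97,357; Chaudhri: $101,693; Tam: $21,780; Halvorsen: $11,463; Ibarra: $99,900; Bergstrom: $93,007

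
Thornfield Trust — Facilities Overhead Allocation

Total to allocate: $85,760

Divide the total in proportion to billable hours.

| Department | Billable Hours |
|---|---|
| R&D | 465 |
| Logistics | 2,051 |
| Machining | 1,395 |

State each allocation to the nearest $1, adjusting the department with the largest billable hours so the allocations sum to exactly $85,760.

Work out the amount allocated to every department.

R&D: $10,196 · Logistics: $44,975 · Machining: $30,589

Total billable hours = 3,911.
Pro-rata amounts: R&D 465/3,911 × $85,760 = 10,196.47; Logistics 2,051/3,911 × $85,760 = 44,974.11; Machining 1,395/3,911 × $85,760 = 30,589.41.
Rounded to nearest $1: R&D $10,196; Logistics $44,974; Machining $30,589. Sum = $85,759.
Difference $85,760 − $85,759 = +$1 applied to largest billable hours (Logistics): Logistics becomes $44,975.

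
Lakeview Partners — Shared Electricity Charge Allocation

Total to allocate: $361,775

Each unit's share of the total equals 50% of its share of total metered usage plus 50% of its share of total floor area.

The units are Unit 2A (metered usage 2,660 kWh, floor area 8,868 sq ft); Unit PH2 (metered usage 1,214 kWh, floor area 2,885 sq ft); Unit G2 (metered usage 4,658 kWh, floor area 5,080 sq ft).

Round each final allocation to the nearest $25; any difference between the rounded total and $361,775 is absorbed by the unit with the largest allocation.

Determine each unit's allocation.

Totals — metered usage 8,532, floor area 16,833.
Combined weights (50% metered usage + 50% floor area): Unit 2A 0.4193; Unit PH2 0.1568; Unit G2 0.4239.
Pro-rata amounts: Unit 2A 151,690.41; Unit PH2 56,740.32; Unit G2 153,344.27.
Rounded to nearest $25: Unit 2A $151,700; Unit PH2 $56,750; Unit G2 $153,350. Sum = $361,800.
Difference $361,775 − $361,800 = −$25 applied to largest allocation (Unit G2): Unit G2 becomes $153,325.

Unit 2A: $151,700 | Unit PH2: $56,750 | Unit G2: $153,325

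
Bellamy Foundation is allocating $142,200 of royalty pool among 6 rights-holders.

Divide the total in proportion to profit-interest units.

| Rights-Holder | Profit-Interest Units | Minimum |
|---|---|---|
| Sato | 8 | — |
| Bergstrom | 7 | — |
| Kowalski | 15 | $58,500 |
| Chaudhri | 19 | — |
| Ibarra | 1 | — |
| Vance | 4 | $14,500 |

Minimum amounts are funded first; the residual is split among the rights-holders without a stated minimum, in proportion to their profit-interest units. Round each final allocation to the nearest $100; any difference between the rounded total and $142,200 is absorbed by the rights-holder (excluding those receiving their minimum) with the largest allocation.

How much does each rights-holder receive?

Sato: $15,800 · Bergstrom: $13,800 · Kowalski: $58,500 · Chaudhri: $37,600 · Ibarra: $2,000 · Vance: $14,500

Fund the minimums — Kowalski $58,500; Vance $14,500. Residual $69,200.
Residual split over remaining profit-interest units 35: Sato 15,817.14 → $15,800; Bergstrom 13,840.00 → $13,800; Chaudhri 37,565.71 → $37,600; Ibarra 1,977.14 → $2,000.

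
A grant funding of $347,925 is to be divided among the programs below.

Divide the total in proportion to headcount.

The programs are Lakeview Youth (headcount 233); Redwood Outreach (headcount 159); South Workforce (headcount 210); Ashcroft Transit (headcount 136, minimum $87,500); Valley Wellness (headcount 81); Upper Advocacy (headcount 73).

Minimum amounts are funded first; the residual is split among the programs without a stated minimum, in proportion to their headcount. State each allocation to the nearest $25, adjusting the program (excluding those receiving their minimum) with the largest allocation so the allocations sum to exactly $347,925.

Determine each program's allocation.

Fund the minimums — Ashcroft Transit $87,500. Residual $260,425.
Residual split over remaining headcount 756: Lakeview Youth 80,263.26 → $80,275; Redwood Outreach 54,771.92 → $54,775; South Workforce 72,340.28 → $72,350; Valley Wellness 27,902.68 → $27,900; Upper Advocacy 25,146.86 → $25,150.
Rounding difference −$25 applied to Lakeview Youth → $80,250.

Lakeview Youth: $80,250 | Redwood Outreach: $54,775 | South Workforce: $72,350 | Ashcroft Transit: $87,500 | Valley Wellness: $27,900 | Upper Advocacy: $25,150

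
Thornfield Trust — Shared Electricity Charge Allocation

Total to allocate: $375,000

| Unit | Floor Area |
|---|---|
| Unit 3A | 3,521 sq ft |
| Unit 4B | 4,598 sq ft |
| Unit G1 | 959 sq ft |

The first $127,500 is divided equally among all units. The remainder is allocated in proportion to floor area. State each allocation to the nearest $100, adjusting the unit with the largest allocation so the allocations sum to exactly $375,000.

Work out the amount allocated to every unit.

First tranche $127,500 split equally: $42,500 each.
Remainder $247,500 by floor area (total 9,078): Unit 3A 95,995.54 → $96,000; Unit 4B 125,358.56 → $125,400; Unit G1 26,145.90 → $26,100.
Totals: Unit 3A $42,500 + $96,000 = $138,500; Unit 4B $42,500 + $125,400 = $167,900; Unit G1 $42,500 + $26,100 = $68,600.

Unit 3A: $138,500; Unit 4B: $167,900; Unit G1: $68,600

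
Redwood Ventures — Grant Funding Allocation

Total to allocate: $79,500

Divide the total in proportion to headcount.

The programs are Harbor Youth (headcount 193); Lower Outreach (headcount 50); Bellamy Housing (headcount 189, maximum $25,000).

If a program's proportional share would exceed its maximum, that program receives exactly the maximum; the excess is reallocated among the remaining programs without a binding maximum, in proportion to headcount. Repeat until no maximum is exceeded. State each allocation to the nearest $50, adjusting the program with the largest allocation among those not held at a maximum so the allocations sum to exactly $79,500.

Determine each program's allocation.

Sum of headcount: 432.
Proportional shares (ignoring caps): Harbor Youth 35,517.36; Lower Outreach 9,201.39; Bellamy Housing 34,781.25.
Cap binds for Bellamy Housing ($25,000); residual $54,500 reallocated over remaining headcount 243.
Remaining shares: Harbor Youth 43,286.01 → $43,300; Lower Outreach 11,213.99 → $11,200.

Harbor Youth: $43,300; Lower Outreach: $11,200; Bellamy Housing: $25,000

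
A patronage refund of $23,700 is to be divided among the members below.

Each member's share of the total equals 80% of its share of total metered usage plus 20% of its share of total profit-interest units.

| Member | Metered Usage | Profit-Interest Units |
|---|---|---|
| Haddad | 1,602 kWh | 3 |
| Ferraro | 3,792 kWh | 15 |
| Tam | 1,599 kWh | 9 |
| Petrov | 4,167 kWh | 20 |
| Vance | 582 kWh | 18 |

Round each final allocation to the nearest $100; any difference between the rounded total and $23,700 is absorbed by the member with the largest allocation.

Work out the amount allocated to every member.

Haddad: $2,800; Ferraro: $7,200; Tam: $3,200; Petrov: $8,200; Vance: $2,300

Metered usage total 11,742; profit-interest units total 65.
Composite weights (80% metered usage + 20% profit-interest units): Haddad 0.1184; Ferraro 0.3045; Tam 0.1366; Petrov 0.3454; Vance 0.0950.
Proportional shares: Haddad 2,805.54; Ferraro 7,216.85; Tam 3,238.24; Petrov 8,186.98; Vance 2,252.38.
After rounding ($100): Haddad $2,800; Ferraro $7,200; Tam $3,200; Petrov $8,200; Vance $2,300. Sum = $23,700.
Rounded total matches; no reconciliation needed.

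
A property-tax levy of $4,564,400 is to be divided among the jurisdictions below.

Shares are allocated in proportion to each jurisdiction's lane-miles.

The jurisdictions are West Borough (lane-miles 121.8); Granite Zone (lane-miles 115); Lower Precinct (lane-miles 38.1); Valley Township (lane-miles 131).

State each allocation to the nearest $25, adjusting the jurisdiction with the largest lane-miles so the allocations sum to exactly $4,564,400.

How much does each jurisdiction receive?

West Borough: $1,369,650 | Granite Zone: $1,293,200 | Lower Precinct: $428,450 | Valley Township: $1,473,100

Total lane-miles = 405.9.
Proportional shares: West Borough 121.8/405.9 × $4,564,400 = 1,369,657.35; Granite Zone 115/405.9 × $4,564,400 = 1,293,190.44; Lower Precinct 38.1/405.9 × $4,564,400 = 428,439.62; Valley Township 131/405.9 × $4,564,400 = 1,473,112.59.
After rounding ($25): West Borough $1,369,650; Granite Zone $1,293,200; Lower Precinct $428,450; Valley Township $1,473,125. Sum = $4,564,425.
Difference $4,564,400 − $4,564,425 = −$25 applied to largest lane-miles (Valley Township): Valley Township becomes $1,473,100.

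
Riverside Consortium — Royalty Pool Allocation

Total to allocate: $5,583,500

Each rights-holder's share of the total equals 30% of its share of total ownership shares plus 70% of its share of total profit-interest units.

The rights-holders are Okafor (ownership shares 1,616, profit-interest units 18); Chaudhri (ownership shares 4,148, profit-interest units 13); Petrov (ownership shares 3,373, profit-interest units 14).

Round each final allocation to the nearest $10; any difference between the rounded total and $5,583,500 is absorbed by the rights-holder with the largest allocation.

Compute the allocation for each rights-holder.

Totals — ownership shares 9,137, profit-interest units 45.
Combined weights (30% ownership shares + 70% profit-interest units): Okafor 0.3331; Chaudhri 0.3384; Petrov 0.3285.
Pro-rata amounts: Okafor 1,859,634.88; Chaudhri 1,889,544.18; Petrov 1,834,320.94.
Rounded to nearest $10: Okafor $1,859,630; Chaudhri $1,889,540; Petrov $1,834,320. Sum = $5,583,490.
Difference $5,583,500 − $5,583,490 = +$10 applied to largest allocation (Chaudhri): Chaudhri becomes $1,889,550.

Okafor: $1,859,630 | Chaudhri: $1,889,550 | Petrov: $1,834,320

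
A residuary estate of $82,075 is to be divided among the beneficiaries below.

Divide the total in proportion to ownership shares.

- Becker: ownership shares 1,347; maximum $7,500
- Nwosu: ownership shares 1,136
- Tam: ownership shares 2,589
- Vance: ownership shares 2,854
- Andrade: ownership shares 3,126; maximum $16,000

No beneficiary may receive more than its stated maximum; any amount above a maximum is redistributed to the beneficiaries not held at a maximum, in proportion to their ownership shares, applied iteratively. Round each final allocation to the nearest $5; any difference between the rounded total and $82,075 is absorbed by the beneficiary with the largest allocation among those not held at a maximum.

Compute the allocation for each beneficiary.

Ownership shares total: 11,052.
Unconstrained shares: Becker 10,003.17; Nwosu 8,436.23; Tam 19,226.58; Vance 21,194.54; Andrade 23,214.48.
Capped: Becker ($7,500), Andrade ($16,000); remaining pool $58,575 reallocated over remaining ownership shares 6,579.
Remaining shares: Nwosu 10,114.18 → $10,115; Tam 23,050.72 → $23,050; Vance 25,410.10 → $25,410.

Becker: $7,500; Nwosu: $10,115; Tam: $23,050; Vance: $25,410; Andrade: $16,000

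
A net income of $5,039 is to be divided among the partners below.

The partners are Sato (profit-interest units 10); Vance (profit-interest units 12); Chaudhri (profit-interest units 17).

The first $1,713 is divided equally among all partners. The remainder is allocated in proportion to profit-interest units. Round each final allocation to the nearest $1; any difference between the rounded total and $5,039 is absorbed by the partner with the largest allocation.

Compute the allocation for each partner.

Sato: $1,424; Vance: $1,594; Chaudhri: $2,021

First tranche $1,713 split equally: $571 each.
Remainder $3,326 by profit-interest units (total 39): Sato 852.82 → $853; Vance 1,023.38 → $1,023; Chaudhri 1,449.79 → $1,450.
Totals: Sato $571 + $853 = $1,424; Vance $571 + $1,023 = $1,594; Chaudhri $571 + $1,450 = $2,021.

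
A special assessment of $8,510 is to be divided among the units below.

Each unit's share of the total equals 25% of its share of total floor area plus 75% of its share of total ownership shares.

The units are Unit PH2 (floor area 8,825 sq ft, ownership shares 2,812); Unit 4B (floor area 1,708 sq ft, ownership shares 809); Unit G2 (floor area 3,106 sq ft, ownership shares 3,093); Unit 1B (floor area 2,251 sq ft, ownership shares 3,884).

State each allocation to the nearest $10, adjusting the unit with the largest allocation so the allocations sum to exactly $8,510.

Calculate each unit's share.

Floor area total 15,890; ownership shares total 10,598.
Composite weights (25% floor area + 75% ownership shares): Unit PH2 0.3378; Unit 4B 0.0841; Unit G2 0.2678; Unit 1B 0.3103.
Proportional shares: Unit PH2 2,875.06; Unit 4B 715.89; Unit G2 2,278.58; Unit 1B 2,640.47.
Rounded to nearest $10: Unit PH2 $2,880; Unit 4B $720; Unit G2 $2,280; Unit 1B $2,640. Sum = $8,520.
Difference $8,510 − $8,520 = −$10 applied to largest allocation (Unit PH2): Unit PH2 becomes $2,870.

Unit PH2: $2,870 · Unit 4B: $720 · Unit G2: $2,280 · Unit 1B: $2,640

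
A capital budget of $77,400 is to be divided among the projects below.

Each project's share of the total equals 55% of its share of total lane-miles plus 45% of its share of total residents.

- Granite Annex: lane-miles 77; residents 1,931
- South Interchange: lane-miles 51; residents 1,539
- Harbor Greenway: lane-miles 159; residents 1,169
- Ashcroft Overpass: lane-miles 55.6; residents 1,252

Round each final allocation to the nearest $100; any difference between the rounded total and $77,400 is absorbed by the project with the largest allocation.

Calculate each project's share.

Granite Annex: $21,000; South Interchange: $15,400; Harbor Greenway: $26,700; Ashcroft Overpass: $14,300

Lane-miles total 342.6; residents total 5,891.
Combined weights (55% lane-miles + 45% residents): Granite Annex 0.2711; South Interchange 0.1994; Harbor Greenway 0.3446; Ashcroft Overpass 0.1849.
Raw shares: Granite Annex 20,984.55; South Interchange 15,436.24; Harbor Greenway 26,668.26; Ashcroft Overpass 14,310.95.
At nearest $100: Granite Annex $21,000; South Interchange $15,400; Harbor Greenway $26,700; Ashcroft Overpass $14,300. Sum = $77,400.
No rounding difference to absorb.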